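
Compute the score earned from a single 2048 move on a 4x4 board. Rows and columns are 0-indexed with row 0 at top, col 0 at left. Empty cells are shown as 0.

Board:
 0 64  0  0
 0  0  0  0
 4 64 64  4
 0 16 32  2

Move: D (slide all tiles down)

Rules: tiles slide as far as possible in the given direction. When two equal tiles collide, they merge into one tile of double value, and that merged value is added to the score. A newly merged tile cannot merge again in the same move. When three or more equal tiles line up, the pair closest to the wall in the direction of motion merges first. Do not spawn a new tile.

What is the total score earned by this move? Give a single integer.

Slide down:
col 0: [0, 0, 4, 0] -> [0, 0, 0, 4]  score +0 (running 0)
col 1: [64, 0, 64, 16] -> [0, 0, 128, 16]  score +128 (running 128)
col 2: [0, 0, 64, 32] -> [0, 0, 64, 32]  score +0 (running 128)
col 3: [0, 0, 4, 2] -> [0, 0, 4, 2]  score +0 (running 128)
Board after move:
  0   0   0   0
  0   0   0   0
  0 128  64   4
  4  16  32   2

Answer: 128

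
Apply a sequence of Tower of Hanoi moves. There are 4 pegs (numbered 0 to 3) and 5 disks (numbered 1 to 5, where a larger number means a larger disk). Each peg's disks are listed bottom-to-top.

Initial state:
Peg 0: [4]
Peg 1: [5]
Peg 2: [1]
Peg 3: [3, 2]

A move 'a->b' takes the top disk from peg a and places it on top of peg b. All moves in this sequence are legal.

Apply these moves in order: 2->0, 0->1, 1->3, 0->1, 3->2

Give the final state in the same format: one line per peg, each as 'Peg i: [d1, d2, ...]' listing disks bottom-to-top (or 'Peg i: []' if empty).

After move 1 (2->0):
Peg 0: [4, 1]
Peg 1: [5]
Peg 2: []
Peg 3: [3, 2]

After move 2 (0->1):
Peg 0: [4]
Peg 1: [5, 1]
Peg 2: []
Peg 3: [3, 2]

After move 3 (1->3):
Peg 0: [4]
Peg 1: [5]
Peg 2: []
Peg 3: [3, 2, 1]

After move 4 (0->1):
Peg 0: []
Peg 1: [5, 4]
Peg 2: []
Peg 3: [3, 2, 1]

After move 5 (3->2):
Peg 0: []
Peg 1: [5, 4]
Peg 2: [1]
Peg 3: [3, 2]

Answer: Peg 0: []
Peg 1: [5, 4]
Peg 2: [1]
Peg 3: [3, 2]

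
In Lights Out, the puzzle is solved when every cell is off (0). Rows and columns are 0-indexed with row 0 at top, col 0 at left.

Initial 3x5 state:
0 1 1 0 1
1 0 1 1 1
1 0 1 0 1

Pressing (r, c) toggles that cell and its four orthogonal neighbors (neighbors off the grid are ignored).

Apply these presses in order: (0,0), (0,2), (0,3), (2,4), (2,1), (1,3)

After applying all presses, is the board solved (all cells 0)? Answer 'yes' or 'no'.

Answer: no

Derivation:
After press 1 at (0,0):
1 0 1 0 1
0 0 1 1 1
1 0 1 0 1

After press 2 at (0,2):
1 1 0 1 1
0 0 0 1 1
1 0 1 0 1

After press 3 at (0,3):
1 1 1 0 0
0 0 0 0 1
1 0 1 0 1

After press 4 at (2,4):
1 1 1 0 0
0 0 0 0 0
1 0 1 1 0

After press 5 at (2,1):
1 1 1 0 0
0 1 0 0 0
0 1 0 1 0

After press 6 at (1,3):
1 1 1 1 0
0 1 1 1 1
0 1 0 0 0

Lights still on: 9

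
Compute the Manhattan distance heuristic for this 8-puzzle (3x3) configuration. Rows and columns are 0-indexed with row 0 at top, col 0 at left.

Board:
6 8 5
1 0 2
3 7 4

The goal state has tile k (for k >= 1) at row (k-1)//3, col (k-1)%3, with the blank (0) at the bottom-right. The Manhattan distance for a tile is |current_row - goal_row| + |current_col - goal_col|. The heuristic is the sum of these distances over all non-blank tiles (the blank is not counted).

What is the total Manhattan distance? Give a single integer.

Tile 6: (0,0)->(1,2) = 3
Tile 8: (0,1)->(2,1) = 2
Tile 5: (0,2)->(1,1) = 2
Tile 1: (1,0)->(0,0) = 1
Tile 2: (1,2)->(0,1) = 2
Tile 3: (2,0)->(0,2) = 4
Tile 7: (2,1)->(2,0) = 1
Tile 4: (2,2)->(1,0) = 3
Sum: 3 + 2 + 2 + 1 + 2 + 4 + 1 + 3 = 18

Answer: 18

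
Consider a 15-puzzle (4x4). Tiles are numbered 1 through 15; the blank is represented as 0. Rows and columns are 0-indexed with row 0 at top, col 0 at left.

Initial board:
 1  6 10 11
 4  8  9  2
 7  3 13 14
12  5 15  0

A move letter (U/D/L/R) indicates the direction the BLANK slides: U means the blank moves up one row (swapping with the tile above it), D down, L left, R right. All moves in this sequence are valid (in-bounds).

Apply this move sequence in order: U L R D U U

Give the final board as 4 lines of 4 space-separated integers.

Answer:  1  6 10 11
 4  8  9  0
 7  3 13  2
12  5 15 14

Derivation:
After move 1 (U):
 1  6 10 11
 4  8  9  2
 7  3 13  0
12  5 15 14

After move 2 (L):
 1  6 10 11
 4  8  9  2
 7  3  0 13
12  5 15 14

After move 3 (R):
 1  6 10 11
 4  8  9  2
 7  3 13  0
12  5 15 14

After move 4 (D):
 1  6 10 11
 4  8  9  2
 7  3 13 14
12  5 15  0

After move 5 (U):
 1  6 10 11
 4  8  9  2
 7  3 13  0
12  5 15 14

After move 6 (U):
 1  6 10 11
 4  8  9  0
 7  3 13  2
12  5 15 14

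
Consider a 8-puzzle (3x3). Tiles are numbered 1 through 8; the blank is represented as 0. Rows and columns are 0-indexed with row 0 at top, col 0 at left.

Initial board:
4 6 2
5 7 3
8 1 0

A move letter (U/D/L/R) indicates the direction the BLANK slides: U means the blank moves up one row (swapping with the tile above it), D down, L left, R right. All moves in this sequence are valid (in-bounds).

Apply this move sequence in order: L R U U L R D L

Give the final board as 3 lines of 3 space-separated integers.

Answer: 4 6 2
5 0 7
8 1 3

Derivation:
After move 1 (L):
4 6 2
5 7 3
8 0 1

After move 2 (R):
4 6 2
5 7 3
8 1 0

After move 3 (U):
4 6 2
5 7 0
8 1 3

After move 4 (U):
4 6 0
5 7 2
8 1 3

After move 5 (L):
4 0 6
5 7 2
8 1 3

After move 6 (R):
4 6 0
5 7 2
8 1 3

After move 7 (D):
4 6 2
5 7 0
8 1 3

After move 8 (L):
4 6 2
5 0 7
8 1 3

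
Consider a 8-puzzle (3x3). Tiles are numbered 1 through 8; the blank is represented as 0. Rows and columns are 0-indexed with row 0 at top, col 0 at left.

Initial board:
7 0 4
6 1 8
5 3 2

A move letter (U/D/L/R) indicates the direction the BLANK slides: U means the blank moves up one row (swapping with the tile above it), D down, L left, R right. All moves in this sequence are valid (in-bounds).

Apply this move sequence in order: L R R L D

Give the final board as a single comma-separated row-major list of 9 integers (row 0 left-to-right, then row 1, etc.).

After move 1 (L):
0 7 4
6 1 8
5 3 2

After move 2 (R):
7 0 4
6 1 8
5 3 2

After move 3 (R):
7 4 0
6 1 8
5 3 2

After move 4 (L):
7 0 4
6 1 8
5 3 2

After move 5 (D):
7 1 4
6 0 8
5 3 2

Answer: 7, 1, 4, 6, 0, 8, 5, 3, 2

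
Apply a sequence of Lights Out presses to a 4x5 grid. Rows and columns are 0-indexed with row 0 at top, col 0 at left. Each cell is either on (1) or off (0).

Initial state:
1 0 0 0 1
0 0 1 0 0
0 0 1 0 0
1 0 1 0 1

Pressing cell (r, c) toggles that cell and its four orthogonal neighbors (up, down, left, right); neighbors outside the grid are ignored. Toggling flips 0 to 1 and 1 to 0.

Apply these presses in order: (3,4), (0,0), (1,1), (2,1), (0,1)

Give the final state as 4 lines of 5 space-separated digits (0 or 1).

After press 1 at (3,4):
1 0 0 0 1
0 0 1 0 0
0 0 1 0 1
1 0 1 1 0

After press 2 at (0,0):
0 1 0 0 1
1 0 1 0 0
0 0 1 0 1
1 0 1 1 0

After press 3 at (1,1):
0 0 0 0 1
0 1 0 0 0
0 1 1 0 1
1 0 1 1 0

After press 4 at (2,1):
0 0 0 0 1
0 0 0 0 0
1 0 0 0 1
1 1 1 1 0

After press 5 at (0,1):
1 1 1 0 1
0 1 0 0 0
1 0 0 0 1
1 1 1 1 0

Answer: 1 1 1 0 1
0 1 0 0 0
1 0 0 0 1
1 1 1 1 0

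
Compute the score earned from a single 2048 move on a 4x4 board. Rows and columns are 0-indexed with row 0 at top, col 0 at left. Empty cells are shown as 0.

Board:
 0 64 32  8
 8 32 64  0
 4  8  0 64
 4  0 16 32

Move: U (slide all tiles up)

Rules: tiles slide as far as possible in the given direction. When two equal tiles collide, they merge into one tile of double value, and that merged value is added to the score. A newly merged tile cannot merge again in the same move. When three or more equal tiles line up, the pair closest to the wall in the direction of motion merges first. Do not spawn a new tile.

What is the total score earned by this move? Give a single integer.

Answer: 8

Derivation:
Slide up:
col 0: [0, 8, 4, 4] -> [8, 8, 0, 0]  score +8 (running 8)
col 1: [64, 32, 8, 0] -> [64, 32, 8, 0]  score +0 (running 8)
col 2: [32, 64, 0, 16] -> [32, 64, 16, 0]  score +0 (running 8)
col 3: [8, 0, 64, 32] -> [8, 64, 32, 0]  score +0 (running 8)
Board after move:
 8 64 32  8
 8 32 64 64
 0  8 16 32
 0  0  0  0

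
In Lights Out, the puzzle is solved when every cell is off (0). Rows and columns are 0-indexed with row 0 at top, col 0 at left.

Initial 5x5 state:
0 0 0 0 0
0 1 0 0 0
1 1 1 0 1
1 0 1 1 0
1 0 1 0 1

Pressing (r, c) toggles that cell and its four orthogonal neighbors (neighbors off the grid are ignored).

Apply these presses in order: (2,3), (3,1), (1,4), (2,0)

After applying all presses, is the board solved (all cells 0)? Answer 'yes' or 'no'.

Answer: no

Derivation:
After press 1 at (2,3):
0 0 0 0 0
0 1 0 1 0
1 1 0 1 0
1 0 1 0 0
1 0 1 0 1

After press 2 at (3,1):
0 0 0 0 0
0 1 0 1 0
1 0 0 1 0
0 1 0 0 0
1 1 1 0 1

After press 3 at (1,4):
0 0 0 0 1
0 1 0 0 1
1 0 0 1 1
0 1 0 0 0
1 1 1 0 1

After press 4 at (2,0):
0 0 0 0 1
1 1 0 0 1
0 1 0 1 1
1 1 0 0 0
1 1 1 0 1

Lights still on: 13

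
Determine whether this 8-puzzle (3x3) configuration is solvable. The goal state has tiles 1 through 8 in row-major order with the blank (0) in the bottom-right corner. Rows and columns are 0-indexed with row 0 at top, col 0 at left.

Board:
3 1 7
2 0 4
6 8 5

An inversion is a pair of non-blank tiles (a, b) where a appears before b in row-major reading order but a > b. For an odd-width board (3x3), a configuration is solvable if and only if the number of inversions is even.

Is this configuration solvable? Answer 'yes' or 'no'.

Inversions (pairs i<j in row-major order where tile[i] > tile[j] > 0): 8
8 is even, so the puzzle is solvable.

Answer: yes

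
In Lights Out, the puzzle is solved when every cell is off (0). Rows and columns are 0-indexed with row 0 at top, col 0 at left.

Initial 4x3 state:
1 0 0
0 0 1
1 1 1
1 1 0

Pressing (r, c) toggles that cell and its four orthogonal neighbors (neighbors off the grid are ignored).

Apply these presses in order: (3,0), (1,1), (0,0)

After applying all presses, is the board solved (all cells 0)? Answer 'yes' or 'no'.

Answer: no

Derivation:
After press 1 at (3,0):
1 0 0
0 0 1
0 1 1
0 0 0

After press 2 at (1,1):
1 1 0
1 1 0
0 0 1
0 0 0

After press 3 at (0,0):
0 0 0
0 1 0
0 0 1
0 0 0

Lights still on: 2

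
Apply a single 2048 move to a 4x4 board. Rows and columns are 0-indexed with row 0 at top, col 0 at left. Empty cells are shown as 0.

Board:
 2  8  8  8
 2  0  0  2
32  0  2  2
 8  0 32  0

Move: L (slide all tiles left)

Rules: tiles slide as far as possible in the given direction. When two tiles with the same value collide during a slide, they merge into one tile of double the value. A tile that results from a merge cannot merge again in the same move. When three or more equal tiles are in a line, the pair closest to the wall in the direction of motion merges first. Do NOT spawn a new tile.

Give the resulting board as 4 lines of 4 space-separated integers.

Answer:  2 16  8  0
 4  0  0  0
32  4  0  0
 8 32  0  0

Derivation:
Slide left:
row 0: [2, 8, 8, 8] -> [2, 16, 8, 0]
row 1: [2, 0, 0, 2] -> [4, 0, 0, 0]
row 2: [32, 0, 2, 2] -> [32, 4, 0, 0]
row 3: [8, 0, 32, 0] -> [8, 32, 0, 0]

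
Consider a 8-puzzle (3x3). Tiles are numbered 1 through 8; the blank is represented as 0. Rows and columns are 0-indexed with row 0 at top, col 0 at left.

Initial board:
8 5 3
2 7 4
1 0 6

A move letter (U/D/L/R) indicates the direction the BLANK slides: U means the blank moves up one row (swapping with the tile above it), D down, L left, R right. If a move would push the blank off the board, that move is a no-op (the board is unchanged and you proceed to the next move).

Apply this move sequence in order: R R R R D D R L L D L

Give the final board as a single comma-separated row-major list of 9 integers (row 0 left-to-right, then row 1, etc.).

Answer: 8, 5, 3, 2, 7, 4, 0, 1, 6

Derivation:
After move 1 (R):
8 5 3
2 7 4
1 6 0

After move 2 (R):
8 5 3
2 7 4
1 6 0

After move 3 (R):
8 5 3
2 7 4
1 6 0

After move 4 (R):
8 5 3
2 7 4
1 6 0

After move 5 (D):
8 5 3
2 7 4
1 6 0

After move 6 (D):
8 5 3
2 7 4
1 6 0

After move 7 (R):
8 5 3
2 7 4
1 6 0

After move 8 (L):
8 5 3
2 7 4
1 0 6

After move 9 (L):
8 5 3
2 7 4
0 1 6

After move 10 (D):
8 5 3
2 7 4
0 1 6

After move 11 (L):
8 5 3
2 7 4
0 1 6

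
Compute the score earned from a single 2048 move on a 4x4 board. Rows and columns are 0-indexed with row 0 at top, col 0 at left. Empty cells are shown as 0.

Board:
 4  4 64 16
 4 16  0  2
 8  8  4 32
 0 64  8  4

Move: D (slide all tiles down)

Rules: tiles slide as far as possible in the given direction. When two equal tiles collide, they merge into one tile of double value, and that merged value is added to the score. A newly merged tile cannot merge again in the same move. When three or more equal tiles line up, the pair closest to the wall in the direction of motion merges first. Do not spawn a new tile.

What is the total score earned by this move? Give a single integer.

Slide down:
col 0: [4, 4, 8, 0] -> [0, 0, 8, 8]  score +8 (running 8)
col 1: [4, 16, 8, 64] -> [4, 16, 8, 64]  score +0 (running 8)
col 2: [64, 0, 4, 8] -> [0, 64, 4, 8]  score +0 (running 8)
col 3: [16, 2, 32, 4] -> [16, 2, 32, 4]  score +0 (running 8)
Board after move:
 0  4  0 16
 0 16 64  2
 8  8  4 32
 8 64  8  4

Answer: 8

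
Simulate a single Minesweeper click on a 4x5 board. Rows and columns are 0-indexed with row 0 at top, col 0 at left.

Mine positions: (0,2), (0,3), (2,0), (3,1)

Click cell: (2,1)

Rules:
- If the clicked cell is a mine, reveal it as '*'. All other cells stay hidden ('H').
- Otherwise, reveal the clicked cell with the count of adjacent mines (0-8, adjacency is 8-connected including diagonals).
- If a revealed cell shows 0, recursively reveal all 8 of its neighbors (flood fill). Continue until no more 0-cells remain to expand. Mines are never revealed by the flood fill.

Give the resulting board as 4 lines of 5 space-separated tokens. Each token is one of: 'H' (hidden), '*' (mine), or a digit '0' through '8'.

H H H H H
H H H H H
H 2 H H H
H H H H H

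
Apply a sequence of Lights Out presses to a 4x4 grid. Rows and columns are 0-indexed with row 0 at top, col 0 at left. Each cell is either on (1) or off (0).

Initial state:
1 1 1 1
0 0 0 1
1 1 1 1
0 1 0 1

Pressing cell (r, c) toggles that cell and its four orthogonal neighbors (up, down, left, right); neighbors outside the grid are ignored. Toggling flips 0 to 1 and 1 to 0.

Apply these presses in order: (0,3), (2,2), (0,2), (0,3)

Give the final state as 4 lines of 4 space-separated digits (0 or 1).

After press 1 at (0,3):
1 1 0 0
0 0 0 0
1 1 1 1
0 1 0 1

After press 2 at (2,2):
1 1 0 0
0 0 1 0
1 0 0 0
0 1 1 1

After press 3 at (0,2):
1 0 1 1
0 0 0 0
1 0 0 0
0 1 1 1

After press 4 at (0,3):
1 0 0 0
0 0 0 1
1 0 0 0
0 1 1 1

Answer: 1 0 0 0
0 0 0 1
1 0 0 0
0 1 1 1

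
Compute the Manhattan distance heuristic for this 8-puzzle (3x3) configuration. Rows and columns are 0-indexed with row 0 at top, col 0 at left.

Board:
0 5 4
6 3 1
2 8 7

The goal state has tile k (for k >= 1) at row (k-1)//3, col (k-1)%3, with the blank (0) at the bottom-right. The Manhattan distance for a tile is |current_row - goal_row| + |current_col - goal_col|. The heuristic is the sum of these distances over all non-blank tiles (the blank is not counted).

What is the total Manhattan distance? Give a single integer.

Tile 5: (0,1)->(1,1) = 1
Tile 4: (0,2)->(1,0) = 3
Tile 6: (1,0)->(1,2) = 2
Tile 3: (1,1)->(0,2) = 2
Tile 1: (1,2)->(0,0) = 3
Tile 2: (2,0)->(0,1) = 3
Tile 8: (2,1)->(2,1) = 0
Tile 7: (2,2)->(2,0) = 2
Sum: 1 + 3 + 2 + 2 + 3 + 3 + 0 + 2 = 16

Answer: 16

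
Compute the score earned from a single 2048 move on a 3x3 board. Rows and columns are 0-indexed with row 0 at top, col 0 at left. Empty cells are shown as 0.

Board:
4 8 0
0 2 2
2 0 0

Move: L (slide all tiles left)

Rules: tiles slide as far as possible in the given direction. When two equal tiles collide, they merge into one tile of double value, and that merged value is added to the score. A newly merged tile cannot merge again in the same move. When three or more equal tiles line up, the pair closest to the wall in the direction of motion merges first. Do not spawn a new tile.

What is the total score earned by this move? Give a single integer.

Slide left:
row 0: [4, 8, 0] -> [4, 8, 0]  score +0 (running 0)
row 1: [0, 2, 2] -> [4, 0, 0]  score +4 (running 4)
row 2: [2, 0, 0] -> [2, 0, 0]  score +0 (running 4)
Board after move:
4 8 0
4 0 0
2 0 0

Answer: 4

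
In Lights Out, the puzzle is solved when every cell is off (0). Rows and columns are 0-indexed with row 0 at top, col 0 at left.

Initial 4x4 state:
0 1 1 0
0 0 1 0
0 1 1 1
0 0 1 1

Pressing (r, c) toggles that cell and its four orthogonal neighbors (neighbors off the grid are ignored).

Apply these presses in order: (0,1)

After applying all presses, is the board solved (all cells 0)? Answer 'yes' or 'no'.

After press 1 at (0,1):
1 0 0 0
0 1 1 0
0 1 1 1
0 0 1 1

Lights still on: 8

Answer: no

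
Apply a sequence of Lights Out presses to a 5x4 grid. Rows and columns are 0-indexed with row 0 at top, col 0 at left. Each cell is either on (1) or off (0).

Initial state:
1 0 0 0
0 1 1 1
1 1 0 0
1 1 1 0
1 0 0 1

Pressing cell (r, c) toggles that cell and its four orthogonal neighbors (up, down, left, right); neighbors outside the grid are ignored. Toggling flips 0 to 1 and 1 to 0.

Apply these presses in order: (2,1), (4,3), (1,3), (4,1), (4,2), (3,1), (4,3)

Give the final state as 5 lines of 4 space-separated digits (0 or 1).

After press 1 at (2,1):
1 0 0 0
0 0 1 1
0 0 1 0
1 0 1 0
1 0 0 1

After press 2 at (4,3):
1 0 0 0
0 0 1 1
0 0 1 0
1 0 1 1
1 0 1 0

After press 3 at (1,3):
1 0 0 1
0 0 0 0
0 0 1 1
1 0 1 1
1 0 1 0

After press 4 at (4,1):
1 0 0 1
0 0 0 0
0 0 1 1
1 1 1 1
0 1 0 0

After press 5 at (4,2):
1 0 0 1
0 0 0 0
0 0 1 1
1 1 0 1
0 0 1 1

After press 6 at (3,1):
1 0 0 1
0 0 0 0
0 1 1 1
0 0 1 1
0 1 1 1

After press 7 at (4,3):
1 0 0 1
0 0 0 0
0 1 1 1
0 0 1 0
0 1 0 0

Answer: 1 0 0 1
0 0 0 0
0 1 1 1
0 0 1 0
0 1 0 0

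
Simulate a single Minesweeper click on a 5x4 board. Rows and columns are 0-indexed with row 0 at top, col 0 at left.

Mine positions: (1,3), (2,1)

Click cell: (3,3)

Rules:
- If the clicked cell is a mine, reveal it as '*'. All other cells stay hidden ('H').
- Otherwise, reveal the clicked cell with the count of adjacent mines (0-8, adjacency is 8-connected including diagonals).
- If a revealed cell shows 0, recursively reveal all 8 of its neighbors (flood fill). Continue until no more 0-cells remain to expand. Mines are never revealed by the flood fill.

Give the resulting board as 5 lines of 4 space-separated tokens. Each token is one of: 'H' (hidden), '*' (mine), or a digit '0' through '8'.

H H H H
H H H H
H H 2 1
1 1 1 0
0 0 0 0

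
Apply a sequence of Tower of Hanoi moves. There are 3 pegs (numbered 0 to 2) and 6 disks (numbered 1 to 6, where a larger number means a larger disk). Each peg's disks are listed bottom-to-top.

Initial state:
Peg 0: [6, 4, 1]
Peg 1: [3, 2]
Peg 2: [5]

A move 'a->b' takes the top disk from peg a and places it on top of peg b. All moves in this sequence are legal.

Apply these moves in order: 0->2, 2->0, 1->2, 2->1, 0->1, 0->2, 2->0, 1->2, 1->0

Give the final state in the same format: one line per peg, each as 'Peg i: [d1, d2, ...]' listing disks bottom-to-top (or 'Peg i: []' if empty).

After move 1 (0->2):
Peg 0: [6, 4]
Peg 1: [3, 2]
Peg 2: [5, 1]

After move 2 (2->0):
Peg 0: [6, 4, 1]
Peg 1: [3, 2]
Peg 2: [5]

After move 3 (1->2):
Peg 0: [6, 4, 1]
Peg 1: [3]
Peg 2: [5, 2]

After move 4 (2->1):
Peg 0: [6, 4, 1]
Peg 1: [3, 2]
Peg 2: [5]

After move 5 (0->1):
Peg 0: [6, 4]
Peg 1: [3, 2, 1]
Peg 2: [5]

After move 6 (0->2):
Peg 0: [6]
Peg 1: [3, 2, 1]
Peg 2: [5, 4]

After move 7 (2->0):
Peg 0: [6, 4]
Peg 1: [3, 2, 1]
Peg 2: [5]

After move 8 (1->2):
Peg 0: [6, 4]
Peg 1: [3, 2]
Peg 2: [5, 1]

After move 9 (1->0):
Peg 0: [6, 4, 2]
Peg 1: [3]
Peg 2: [5, 1]

Answer: Peg 0: [6, 4, 2]
Peg 1: [3]
Peg 2: [5, 1]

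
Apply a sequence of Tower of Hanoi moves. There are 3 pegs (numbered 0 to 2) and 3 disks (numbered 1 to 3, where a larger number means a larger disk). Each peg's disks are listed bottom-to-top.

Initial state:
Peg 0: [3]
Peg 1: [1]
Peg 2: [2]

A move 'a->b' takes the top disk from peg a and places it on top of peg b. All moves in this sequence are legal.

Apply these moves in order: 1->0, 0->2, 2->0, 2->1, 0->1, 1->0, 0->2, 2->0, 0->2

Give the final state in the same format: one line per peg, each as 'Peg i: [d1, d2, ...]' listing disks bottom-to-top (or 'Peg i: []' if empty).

After move 1 (1->0):
Peg 0: [3, 1]
Peg 1: []
Peg 2: [2]

After move 2 (0->2):
Peg 0: [3]
Peg 1: []
Peg 2: [2, 1]

After move 3 (2->0):
Peg 0: [3, 1]
Peg 1: []
Peg 2: [2]

After move 4 (2->1):
Peg 0: [3, 1]
Peg 1: [2]
Peg 2: []

After move 5 (0->1):
Peg 0: [3]
Peg 1: [2, 1]
Peg 2: []

After move 6 (1->0):
Peg 0: [3, 1]
Peg 1: [2]
Peg 2: []

After move 7 (0->2):
Peg 0: [3]
Peg 1: [2]
Peg 2: [1]

After move 8 (2->0):
Peg 0: [3, 1]
Peg 1: [2]
Peg 2: []

After move 9 (0->2):
Peg 0: [3]
Peg 1: [2]
Peg 2: [1]

Answer: Peg 0: [3]
Peg 1: [2]
Peg 2: [1]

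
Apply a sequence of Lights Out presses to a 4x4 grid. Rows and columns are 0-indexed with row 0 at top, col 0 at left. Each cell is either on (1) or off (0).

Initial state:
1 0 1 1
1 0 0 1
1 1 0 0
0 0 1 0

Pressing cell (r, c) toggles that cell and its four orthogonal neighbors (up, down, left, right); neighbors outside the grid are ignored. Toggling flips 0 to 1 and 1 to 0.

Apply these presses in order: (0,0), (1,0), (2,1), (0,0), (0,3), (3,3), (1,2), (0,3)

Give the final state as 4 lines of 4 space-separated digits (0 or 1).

Answer: 0 0 0 1
0 1 1 0
1 0 0 1
0 1 0 1

Derivation:
After press 1 at (0,0):
0 1 1 1
0 0 0 1
1 1 0 0
0 0 1 0

After press 2 at (1,0):
1 1 1 1
1 1 0 1
0 1 0 0
0 0 1 0

After press 3 at (2,1):
1 1 1 1
1 0 0 1
1 0 1 0
0 1 1 0

After press 4 at (0,0):
0 0 1 1
0 0 0 1
1 0 1 0
0 1 1 0

After press 5 at (0,3):
0 0 0 0
0 0 0 0
1 0 1 0
0 1 1 0

After press 6 at (3,3):
0 0 0 0
0 0 0 0
1 0 1 1
0 1 0 1

After press 7 at (1,2):
0 0 1 0
0 1 1 1
1 0 0 1
0 1 0 1

After press 8 at (0,3):
0 0 0 1
0 1 1 0
1 0 0 1
0 1 0 1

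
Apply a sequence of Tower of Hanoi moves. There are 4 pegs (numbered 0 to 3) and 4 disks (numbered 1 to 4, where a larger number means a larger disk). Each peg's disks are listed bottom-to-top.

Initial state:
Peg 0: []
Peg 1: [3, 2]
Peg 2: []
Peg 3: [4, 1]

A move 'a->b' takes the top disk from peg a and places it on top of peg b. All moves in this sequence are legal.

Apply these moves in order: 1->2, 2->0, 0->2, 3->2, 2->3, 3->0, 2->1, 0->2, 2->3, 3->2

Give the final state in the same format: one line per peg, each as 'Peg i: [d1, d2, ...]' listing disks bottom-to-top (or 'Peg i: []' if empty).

After move 1 (1->2):
Peg 0: []
Peg 1: [3]
Peg 2: [2]
Peg 3: [4, 1]

After move 2 (2->0):
Peg 0: [2]
Peg 1: [3]
Peg 2: []
Peg 3: [4, 1]

After move 3 (0->2):
Peg 0: []
Peg 1: [3]
Peg 2: [2]
Peg 3: [4, 1]

After move 4 (3->2):
Peg 0: []
Peg 1: [3]
Peg 2: [2, 1]
Peg 3: [4]

After move 5 (2->3):
Peg 0: []
Peg 1: [3]
Peg 2: [2]
Peg 3: [4, 1]

After move 6 (3->0):
Peg 0: [1]
Peg 1: [3]
Peg 2: [2]
Peg 3: [4]

After move 7 (2->1):
Peg 0: [1]
Peg 1: [3, 2]
Peg 2: []
Peg 3: [4]

After move 8 (0->2):
Peg 0: []
Peg 1: [3, 2]
Peg 2: [1]
Peg 3: [4]

After move 9 (2->3):
Peg 0: []
Peg 1: [3, 2]
Peg 2: []
Peg 3: [4, 1]

After move 10 (3->2):
Peg 0: []
Peg 1: [3, 2]
Peg 2: [1]
Peg 3: [4]

Answer: Peg 0: []
Peg 1: [3, 2]
Peg 2: [1]
Peg 3: [4]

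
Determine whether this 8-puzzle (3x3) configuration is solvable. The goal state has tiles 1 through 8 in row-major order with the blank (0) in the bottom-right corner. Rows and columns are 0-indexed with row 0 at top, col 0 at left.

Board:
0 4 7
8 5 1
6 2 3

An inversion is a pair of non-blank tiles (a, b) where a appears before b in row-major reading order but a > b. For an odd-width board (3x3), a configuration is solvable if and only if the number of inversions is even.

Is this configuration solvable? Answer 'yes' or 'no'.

Inversions (pairs i<j in row-major order where tile[i] > tile[j] > 0): 18
18 is even, so the puzzle is solvable.

Answer: yes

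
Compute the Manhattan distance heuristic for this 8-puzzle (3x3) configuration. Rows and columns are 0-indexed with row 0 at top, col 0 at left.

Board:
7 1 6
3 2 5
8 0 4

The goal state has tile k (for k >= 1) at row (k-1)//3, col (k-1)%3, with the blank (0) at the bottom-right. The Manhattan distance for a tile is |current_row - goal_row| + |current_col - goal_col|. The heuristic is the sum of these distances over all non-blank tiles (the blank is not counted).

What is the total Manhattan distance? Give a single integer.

Tile 7: at (0,0), goal (2,0), distance |0-2|+|0-0| = 2
Tile 1: at (0,1), goal (0,0), distance |0-0|+|1-0| = 1
Tile 6: at (0,2), goal (1,2), distance |0-1|+|2-2| = 1
Tile 3: at (1,0), goal (0,2), distance |1-0|+|0-2| = 3
Tile 2: at (1,1), goal (0,1), distance |1-0|+|1-1| = 1
Tile 5: at (1,2), goal (1,1), distance |1-1|+|2-1| = 1
Tile 8: at (2,0), goal (2,1), distance |2-2|+|0-1| = 1
Tile 4: at (2,2), goal (1,0), distance |2-1|+|2-0| = 3
Sum: 2 + 1 + 1 + 3 + 1 + 1 + 1 + 3 = 13

Answer: 13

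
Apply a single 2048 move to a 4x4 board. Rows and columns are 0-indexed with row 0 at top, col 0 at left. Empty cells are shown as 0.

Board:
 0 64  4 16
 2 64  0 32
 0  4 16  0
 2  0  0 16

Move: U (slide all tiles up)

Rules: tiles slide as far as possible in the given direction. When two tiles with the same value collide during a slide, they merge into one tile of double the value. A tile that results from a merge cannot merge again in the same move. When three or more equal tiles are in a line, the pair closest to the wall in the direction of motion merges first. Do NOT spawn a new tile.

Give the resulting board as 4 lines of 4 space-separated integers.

Slide up:
col 0: [0, 2, 0, 2] -> [4, 0, 0, 0]
col 1: [64, 64, 4, 0] -> [128, 4, 0, 0]
col 2: [4, 0, 16, 0] -> [4, 16, 0, 0]
col 3: [16, 32, 0, 16] -> [16, 32, 16, 0]

Answer:   4 128   4  16
  0   4  16  32
  0   0   0  16
  0   0   0   0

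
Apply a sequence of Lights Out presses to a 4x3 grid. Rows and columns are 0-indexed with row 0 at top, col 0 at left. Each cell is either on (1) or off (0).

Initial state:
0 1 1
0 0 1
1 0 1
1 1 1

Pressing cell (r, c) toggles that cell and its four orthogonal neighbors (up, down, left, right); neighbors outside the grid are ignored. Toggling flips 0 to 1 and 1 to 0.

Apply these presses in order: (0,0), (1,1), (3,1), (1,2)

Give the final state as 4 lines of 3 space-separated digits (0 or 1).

After press 1 at (0,0):
1 0 1
1 0 1
1 0 1
1 1 1

After press 2 at (1,1):
1 1 1
0 1 0
1 1 1
1 1 1

After press 3 at (3,1):
1 1 1
0 1 0
1 0 1
0 0 0

After press 4 at (1,2):
1 1 0
0 0 1
1 0 0
0 0 0

Answer: 1 1 0
0 0 1
1 0 0
0 0 0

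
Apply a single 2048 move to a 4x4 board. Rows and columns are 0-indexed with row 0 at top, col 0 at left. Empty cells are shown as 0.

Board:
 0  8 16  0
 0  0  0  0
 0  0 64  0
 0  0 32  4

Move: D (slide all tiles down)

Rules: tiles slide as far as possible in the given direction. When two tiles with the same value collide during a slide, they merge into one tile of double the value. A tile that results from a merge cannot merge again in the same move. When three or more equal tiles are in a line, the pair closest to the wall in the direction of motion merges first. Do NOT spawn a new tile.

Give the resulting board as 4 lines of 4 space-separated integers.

Answer:  0  0  0  0
 0  0 16  0
 0  0 64  0
 0  8 32  4

Derivation:
Slide down:
col 0: [0, 0, 0, 0] -> [0, 0, 0, 0]
col 1: [8, 0, 0, 0] -> [0, 0, 0, 8]
col 2: [16, 0, 64, 32] -> [0, 16, 64, 32]
col 3: [0, 0, 0, 4] -> [0, 0, 0, 4]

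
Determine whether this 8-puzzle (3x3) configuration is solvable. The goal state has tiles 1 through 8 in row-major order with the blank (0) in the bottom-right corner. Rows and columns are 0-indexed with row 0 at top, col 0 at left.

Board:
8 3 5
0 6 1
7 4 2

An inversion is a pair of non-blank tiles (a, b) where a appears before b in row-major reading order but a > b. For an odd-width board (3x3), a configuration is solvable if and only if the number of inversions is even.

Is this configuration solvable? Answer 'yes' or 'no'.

Inversions (pairs i<j in row-major order where tile[i] > tile[j] > 0): 18
18 is even, so the puzzle is solvable.

Answer: yes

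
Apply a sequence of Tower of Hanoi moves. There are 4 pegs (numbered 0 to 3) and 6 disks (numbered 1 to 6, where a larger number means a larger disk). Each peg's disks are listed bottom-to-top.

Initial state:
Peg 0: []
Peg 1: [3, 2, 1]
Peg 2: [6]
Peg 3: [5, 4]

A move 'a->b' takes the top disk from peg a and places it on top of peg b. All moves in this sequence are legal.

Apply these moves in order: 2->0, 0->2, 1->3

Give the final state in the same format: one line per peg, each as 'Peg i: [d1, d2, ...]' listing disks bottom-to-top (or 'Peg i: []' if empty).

After move 1 (2->0):
Peg 0: [6]
Peg 1: [3, 2, 1]
Peg 2: []
Peg 3: [5, 4]

After move 2 (0->2):
Peg 0: []
Peg 1: [3, 2, 1]
Peg 2: [6]
Peg 3: [5, 4]

After move 3 (1->3):
Peg 0: []
Peg 1: [3, 2]
Peg 2: [6]
Peg 3: [5, 4, 1]

Answer: Peg 0: []
Peg 1: [3, 2]
Peg 2: [6]
Peg 3: [5, 4, 1]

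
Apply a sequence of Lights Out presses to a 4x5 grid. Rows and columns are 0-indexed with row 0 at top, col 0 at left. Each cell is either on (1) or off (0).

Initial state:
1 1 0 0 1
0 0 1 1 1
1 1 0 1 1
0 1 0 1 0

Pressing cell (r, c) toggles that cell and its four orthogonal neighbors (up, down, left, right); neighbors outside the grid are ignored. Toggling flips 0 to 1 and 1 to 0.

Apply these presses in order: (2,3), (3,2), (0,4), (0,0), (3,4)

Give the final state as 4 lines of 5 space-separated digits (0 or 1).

Answer: 0 0 0 1 0
1 0 1 0 0
1 1 0 0 1
0 0 1 0 1

Derivation:
After press 1 at (2,3):
1 1 0 0 1
0 0 1 0 1
1 1 1 0 0
0 1 0 0 0

After press 2 at (3,2):
1 1 0 0 1
0 0 1 0 1
1 1 0 0 0
0 0 1 1 0

After press 3 at (0,4):
1 1 0 1 0
0 0 1 0 0
1 1 0 0 0
0 0 1 1 0

After press 4 at (0,0):
0 0 0 1 0
1 0 1 0 0
1 1 0 0 0
0 0 1 1 0

After press 5 at (3,4):
0 0 0 1 0
1 0 1 0 0
1 1 0 0 1
0 0 1 0 1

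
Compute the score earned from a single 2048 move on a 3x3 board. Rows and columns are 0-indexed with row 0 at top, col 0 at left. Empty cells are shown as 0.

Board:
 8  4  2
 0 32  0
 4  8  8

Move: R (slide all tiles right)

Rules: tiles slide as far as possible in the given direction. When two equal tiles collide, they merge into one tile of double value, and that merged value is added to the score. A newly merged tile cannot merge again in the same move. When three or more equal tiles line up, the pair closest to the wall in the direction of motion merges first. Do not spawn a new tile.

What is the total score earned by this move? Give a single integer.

Answer: 16

Derivation:
Slide right:
row 0: [8, 4, 2] -> [8, 4, 2]  score +0 (running 0)
row 1: [0, 32, 0] -> [0, 0, 32]  score +0 (running 0)
row 2: [4, 8, 8] -> [0, 4, 16]  score +16 (running 16)
Board after move:
 8  4  2
 0  0 32
 0  4 16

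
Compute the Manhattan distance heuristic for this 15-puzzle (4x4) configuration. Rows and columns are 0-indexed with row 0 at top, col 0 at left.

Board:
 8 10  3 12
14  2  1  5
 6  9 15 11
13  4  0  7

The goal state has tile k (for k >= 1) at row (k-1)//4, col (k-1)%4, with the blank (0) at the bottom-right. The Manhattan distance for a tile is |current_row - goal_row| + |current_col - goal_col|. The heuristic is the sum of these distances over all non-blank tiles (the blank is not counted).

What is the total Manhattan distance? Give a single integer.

Answer: 31

Derivation:
Tile 8: at (0,0), goal (1,3), distance |0-1|+|0-3| = 4
Tile 10: at (0,1), goal (2,1), distance |0-2|+|1-1| = 2
Tile 3: at (0,2), goal (0,2), distance |0-0|+|2-2| = 0
Tile 12: at (0,3), goal (2,3), distance |0-2|+|3-3| = 2
Tile 14: at (1,0), goal (3,1), distance |1-3|+|0-1| = 3
Tile 2: at (1,1), goal (0,1), distance |1-0|+|1-1| = 1
Tile 1: at (1,2), goal (0,0), distance |1-0|+|2-0| = 3
Tile 5: at (1,3), goal (1,0), distance |1-1|+|3-0| = 3
Tile 6: at (2,0), goal (1,1), distance |2-1|+|0-1| = 2
Tile 9: at (2,1), goal (2,0), distance |2-2|+|1-0| = 1
Tile 15: at (2,2), goal (3,2), distance |2-3|+|2-2| = 1
Tile 11: at (2,3), goal (2,2), distance |2-2|+|3-2| = 1
Tile 13: at (3,0), goal (3,0), distance |3-3|+|0-0| = 0
Tile 4: at (3,1), goal (0,3), distance |3-0|+|1-3| = 5
Tile 7: at (3,3), goal (1,2), distance |3-1|+|3-2| = 3
Sum: 4 + 2 + 0 + 2 + 3 + 1 + 3 + 3 + 2 + 1 + 1 + 1 + 0 + 5 + 3 = 31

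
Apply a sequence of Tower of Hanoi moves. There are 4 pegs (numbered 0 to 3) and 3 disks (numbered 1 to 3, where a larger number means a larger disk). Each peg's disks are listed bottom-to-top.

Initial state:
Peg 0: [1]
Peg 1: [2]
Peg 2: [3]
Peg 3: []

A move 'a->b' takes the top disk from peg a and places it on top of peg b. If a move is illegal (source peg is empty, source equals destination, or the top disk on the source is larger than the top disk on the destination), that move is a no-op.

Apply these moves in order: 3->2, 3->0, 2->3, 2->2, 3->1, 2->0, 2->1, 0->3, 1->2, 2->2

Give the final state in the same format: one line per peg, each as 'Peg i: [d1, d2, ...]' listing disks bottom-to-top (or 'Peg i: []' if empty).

After move 1 (3->2):
Peg 0: [1]
Peg 1: [2]
Peg 2: [3]
Peg 3: []

After move 2 (3->0):
Peg 0: [1]
Peg 1: [2]
Peg 2: [3]
Peg 3: []

After move 3 (2->3):
Peg 0: [1]
Peg 1: [2]
Peg 2: []
Peg 3: [3]

After move 4 (2->2):
Peg 0: [1]
Peg 1: [2]
Peg 2: []
Peg 3: [3]

After move 5 (3->1):
Peg 0: [1]
Peg 1: [2]
Peg 2: []
Peg 3: [3]

After move 6 (2->0):
Peg 0: [1]
Peg 1: [2]
Peg 2: []
Peg 3: [3]

After move 7 (2->1):
Peg 0: [1]
Peg 1: [2]
Peg 2: []
Peg 3: [3]

After move 8 (0->3):
Peg 0: []
Peg 1: [2]
Peg 2: []
Peg 3: [3, 1]

After move 9 (1->2):
Peg 0: []
Peg 1: []
Peg 2: [2]
Peg 3: [3, 1]

After move 10 (2->2):
Peg 0: []
Peg 1: []
Peg 2: [2]
Peg 3: [3, 1]

Answer: Peg 0: []
Peg 1: []
Peg 2: [2]
Peg 3: [3, 1]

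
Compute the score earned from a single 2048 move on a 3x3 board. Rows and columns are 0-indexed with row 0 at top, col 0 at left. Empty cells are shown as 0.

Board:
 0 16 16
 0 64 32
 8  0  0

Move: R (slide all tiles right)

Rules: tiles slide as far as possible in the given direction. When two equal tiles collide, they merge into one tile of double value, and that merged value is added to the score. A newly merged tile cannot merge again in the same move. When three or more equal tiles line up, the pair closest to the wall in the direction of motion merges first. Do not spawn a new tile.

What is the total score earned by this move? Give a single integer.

Slide right:
row 0: [0, 16, 16] -> [0, 0, 32]  score +32 (running 32)
row 1: [0, 64, 32] -> [0, 64, 32]  score +0 (running 32)
row 2: [8, 0, 0] -> [0, 0, 8]  score +0 (running 32)
Board after move:
 0  0 32
 0 64 32
 0  0  8

Answer: 32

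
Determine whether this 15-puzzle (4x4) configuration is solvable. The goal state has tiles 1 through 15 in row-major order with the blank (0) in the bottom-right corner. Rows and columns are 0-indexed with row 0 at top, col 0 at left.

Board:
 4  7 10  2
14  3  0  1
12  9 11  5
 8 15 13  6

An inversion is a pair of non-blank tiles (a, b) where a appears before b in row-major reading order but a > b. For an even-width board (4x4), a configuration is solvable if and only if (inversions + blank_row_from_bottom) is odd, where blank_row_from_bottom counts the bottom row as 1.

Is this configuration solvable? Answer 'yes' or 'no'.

Inversions: 41
Blank is in row 1 (0-indexed from top), which is row 3 counting from the bottom (bottom = 1).
41 + 3 = 44, which is even, so the puzzle is not solvable.

Answer: no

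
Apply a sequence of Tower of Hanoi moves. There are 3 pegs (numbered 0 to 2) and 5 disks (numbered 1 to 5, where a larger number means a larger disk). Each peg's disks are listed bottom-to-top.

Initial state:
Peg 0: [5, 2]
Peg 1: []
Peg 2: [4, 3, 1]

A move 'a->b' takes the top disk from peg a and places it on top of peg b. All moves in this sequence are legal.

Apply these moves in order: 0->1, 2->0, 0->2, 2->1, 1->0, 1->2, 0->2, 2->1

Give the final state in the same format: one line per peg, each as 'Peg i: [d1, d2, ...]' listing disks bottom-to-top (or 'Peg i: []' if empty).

After move 1 (0->1):
Peg 0: [5]
Peg 1: [2]
Peg 2: [4, 3, 1]

After move 2 (2->0):
Peg 0: [5, 1]
Peg 1: [2]
Peg 2: [4, 3]

After move 3 (0->2):
Peg 0: [5]
Peg 1: [2]
Peg 2: [4, 3, 1]

After move 4 (2->1):
Peg 0: [5]
Peg 1: [2, 1]
Peg 2: [4, 3]

After move 5 (1->0):
Peg 0: [5, 1]
Peg 1: [2]
Peg 2: [4, 3]

After move 6 (1->2):
Peg 0: [5, 1]
Peg 1: []
Peg 2: [4, 3, 2]

After move 7 (0->2):
Peg 0: [5]
Peg 1: []
Peg 2: [4, 3, 2, 1]

After move 8 (2->1):
Peg 0: [5]
Peg 1: [1]
Peg 2: [4, 3, 2]

Answer: Peg 0: [5]
Peg 1: [1]
Peg 2: [4, 3, 2]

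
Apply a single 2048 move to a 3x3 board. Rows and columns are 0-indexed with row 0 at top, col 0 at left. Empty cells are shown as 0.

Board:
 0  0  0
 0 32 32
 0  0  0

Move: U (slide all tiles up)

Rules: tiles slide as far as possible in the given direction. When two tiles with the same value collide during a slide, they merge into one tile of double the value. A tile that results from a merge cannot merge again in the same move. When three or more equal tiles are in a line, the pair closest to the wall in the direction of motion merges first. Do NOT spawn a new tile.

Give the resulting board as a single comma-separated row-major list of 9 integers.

Slide up:
col 0: [0, 0, 0] -> [0, 0, 0]
col 1: [0, 32, 0] -> [32, 0, 0]
col 2: [0, 32, 0] -> [32, 0, 0]

Answer: 0, 32, 32, 0, 0, 0, 0, 0, 0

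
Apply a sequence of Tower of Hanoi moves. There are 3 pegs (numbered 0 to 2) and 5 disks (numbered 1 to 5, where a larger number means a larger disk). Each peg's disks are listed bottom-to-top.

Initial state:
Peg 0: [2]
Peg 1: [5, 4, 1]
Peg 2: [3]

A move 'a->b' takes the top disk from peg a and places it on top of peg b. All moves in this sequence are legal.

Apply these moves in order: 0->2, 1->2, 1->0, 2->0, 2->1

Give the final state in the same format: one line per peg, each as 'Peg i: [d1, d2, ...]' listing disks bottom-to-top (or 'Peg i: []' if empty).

Answer: Peg 0: [4, 1]
Peg 1: [5, 2]
Peg 2: [3]

Derivation:
After move 1 (0->2):
Peg 0: []
Peg 1: [5, 4, 1]
Peg 2: [3, 2]

After move 2 (1->2):
Peg 0: []
Peg 1: [5, 4]
Peg 2: [3, 2, 1]

After move 3 (1->0):
Peg 0: [4]
Peg 1: [5]
Peg 2: [3, 2, 1]

After move 4 (2->0):
Peg 0: [4, 1]
Peg 1: [5]
Peg 2: [3, 2]

After move 5 (2->1):
Peg 0: [4, 1]
Peg 1: [5, 2]
Peg 2: [3]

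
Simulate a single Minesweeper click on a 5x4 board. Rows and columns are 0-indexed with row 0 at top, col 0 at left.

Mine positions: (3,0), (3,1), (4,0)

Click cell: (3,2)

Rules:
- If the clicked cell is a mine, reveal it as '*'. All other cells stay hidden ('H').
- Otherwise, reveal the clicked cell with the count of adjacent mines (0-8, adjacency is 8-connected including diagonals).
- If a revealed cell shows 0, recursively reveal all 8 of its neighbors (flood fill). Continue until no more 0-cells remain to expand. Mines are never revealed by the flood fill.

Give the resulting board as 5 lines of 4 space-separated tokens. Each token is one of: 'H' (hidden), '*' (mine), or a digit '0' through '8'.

H H H H
H H H H
H H H H
H H 1 H
H H H H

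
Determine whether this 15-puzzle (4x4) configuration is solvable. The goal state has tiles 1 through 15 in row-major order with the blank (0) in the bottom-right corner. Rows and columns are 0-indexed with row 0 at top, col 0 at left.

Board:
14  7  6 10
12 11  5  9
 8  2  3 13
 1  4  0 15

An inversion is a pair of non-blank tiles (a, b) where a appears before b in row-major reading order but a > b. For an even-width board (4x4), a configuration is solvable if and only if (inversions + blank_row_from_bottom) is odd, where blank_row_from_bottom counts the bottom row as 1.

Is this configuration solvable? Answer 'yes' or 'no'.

Answer: no

Derivation:
Inversions: 63
Blank is in row 3 (0-indexed from top), which is row 1 counting from the bottom (bottom = 1).
63 + 1 = 64, which is even, so the puzzle is not solvable.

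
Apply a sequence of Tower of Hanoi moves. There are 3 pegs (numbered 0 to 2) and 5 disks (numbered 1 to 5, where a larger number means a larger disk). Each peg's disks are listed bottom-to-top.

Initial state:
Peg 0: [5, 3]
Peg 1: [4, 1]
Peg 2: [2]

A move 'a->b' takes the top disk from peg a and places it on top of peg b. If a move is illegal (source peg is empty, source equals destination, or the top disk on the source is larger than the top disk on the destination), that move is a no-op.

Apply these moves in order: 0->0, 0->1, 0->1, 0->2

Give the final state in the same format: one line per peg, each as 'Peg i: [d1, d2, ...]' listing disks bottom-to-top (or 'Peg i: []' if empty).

Answer: Peg 0: [5, 3]
Peg 1: [4, 1]
Peg 2: [2]

Derivation:
After move 1 (0->0):
Peg 0: [5, 3]
Peg 1: [4, 1]
Peg 2: [2]

After move 2 (0->1):
Peg 0: [5, 3]
Peg 1: [4, 1]
Peg 2: [2]

After move 3 (0->1):
Peg 0: [5, 3]
Peg 1: [4, 1]
Peg 2: [2]

After move 4 (0->2):
Peg 0: [5, 3]
Peg 1: [4, 1]
Peg 2: [2]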